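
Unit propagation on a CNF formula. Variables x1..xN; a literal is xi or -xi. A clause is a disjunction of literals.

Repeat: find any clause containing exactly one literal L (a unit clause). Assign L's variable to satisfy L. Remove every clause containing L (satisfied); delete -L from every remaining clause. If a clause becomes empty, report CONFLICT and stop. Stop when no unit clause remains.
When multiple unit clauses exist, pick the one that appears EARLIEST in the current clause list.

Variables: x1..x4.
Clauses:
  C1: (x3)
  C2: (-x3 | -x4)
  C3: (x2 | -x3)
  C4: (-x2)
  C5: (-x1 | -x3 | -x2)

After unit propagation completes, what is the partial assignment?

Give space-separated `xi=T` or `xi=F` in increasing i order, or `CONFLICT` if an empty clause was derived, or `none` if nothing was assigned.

Answer: CONFLICT

Derivation:
unit clause [3] forces x3=T; simplify:
  drop -3 from [-3, -4] -> [-4]
  drop -3 from [2, -3] -> [2]
  drop -3 from [-1, -3, -2] -> [-1, -2]
  satisfied 1 clause(s); 4 remain; assigned so far: [3]
unit clause [-4] forces x4=F; simplify:
  satisfied 1 clause(s); 3 remain; assigned so far: [3, 4]
unit clause [2] forces x2=T; simplify:
  drop -2 from [-2] -> [] (empty!)
  drop -2 from [-1, -2] -> [-1]
  satisfied 1 clause(s); 2 remain; assigned so far: [2, 3, 4]
CONFLICT (empty clause)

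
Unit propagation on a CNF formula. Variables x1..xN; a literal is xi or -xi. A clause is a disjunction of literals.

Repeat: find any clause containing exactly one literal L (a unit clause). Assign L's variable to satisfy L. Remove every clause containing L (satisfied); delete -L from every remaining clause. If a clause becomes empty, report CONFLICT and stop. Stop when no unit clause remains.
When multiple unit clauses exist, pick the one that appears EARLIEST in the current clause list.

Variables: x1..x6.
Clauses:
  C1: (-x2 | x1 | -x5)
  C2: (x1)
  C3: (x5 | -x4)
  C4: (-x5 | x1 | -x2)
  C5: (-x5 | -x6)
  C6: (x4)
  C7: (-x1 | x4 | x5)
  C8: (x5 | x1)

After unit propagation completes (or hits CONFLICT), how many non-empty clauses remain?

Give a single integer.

Answer: 0

Derivation:
unit clause [1] forces x1=T; simplify:
  drop -1 from [-1, 4, 5] -> [4, 5]
  satisfied 4 clause(s); 4 remain; assigned so far: [1]
unit clause [4] forces x4=T; simplify:
  drop -4 from [5, -4] -> [5]
  satisfied 2 clause(s); 2 remain; assigned so far: [1, 4]
unit clause [5] forces x5=T; simplify:
  drop -5 from [-5, -6] -> [-6]
  satisfied 1 clause(s); 1 remain; assigned so far: [1, 4, 5]
unit clause [-6] forces x6=F; simplify:
  satisfied 1 clause(s); 0 remain; assigned so far: [1, 4, 5, 6]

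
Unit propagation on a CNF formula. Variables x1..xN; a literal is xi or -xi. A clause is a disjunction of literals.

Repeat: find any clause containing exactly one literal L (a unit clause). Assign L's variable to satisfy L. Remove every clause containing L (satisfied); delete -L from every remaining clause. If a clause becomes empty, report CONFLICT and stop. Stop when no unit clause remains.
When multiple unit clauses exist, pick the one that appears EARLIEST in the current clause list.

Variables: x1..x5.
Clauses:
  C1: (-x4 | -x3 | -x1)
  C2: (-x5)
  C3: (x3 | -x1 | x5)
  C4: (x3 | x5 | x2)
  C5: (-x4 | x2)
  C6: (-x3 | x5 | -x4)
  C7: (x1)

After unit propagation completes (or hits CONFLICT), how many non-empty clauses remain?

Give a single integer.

unit clause [-5] forces x5=F; simplify:
  drop 5 from [3, -1, 5] -> [3, -1]
  drop 5 from [3, 5, 2] -> [3, 2]
  drop 5 from [-3, 5, -4] -> [-3, -4]
  satisfied 1 clause(s); 6 remain; assigned so far: [5]
unit clause [1] forces x1=T; simplify:
  drop -1 from [-4, -3, -1] -> [-4, -3]
  drop -1 from [3, -1] -> [3]
  satisfied 1 clause(s); 5 remain; assigned so far: [1, 5]
unit clause [3] forces x3=T; simplify:
  drop -3 from [-4, -3] -> [-4]
  drop -3 from [-3, -4] -> [-4]
  satisfied 2 clause(s); 3 remain; assigned so far: [1, 3, 5]
unit clause [-4] forces x4=F; simplify:
  satisfied 3 clause(s); 0 remain; assigned so far: [1, 3, 4, 5]

Answer: 0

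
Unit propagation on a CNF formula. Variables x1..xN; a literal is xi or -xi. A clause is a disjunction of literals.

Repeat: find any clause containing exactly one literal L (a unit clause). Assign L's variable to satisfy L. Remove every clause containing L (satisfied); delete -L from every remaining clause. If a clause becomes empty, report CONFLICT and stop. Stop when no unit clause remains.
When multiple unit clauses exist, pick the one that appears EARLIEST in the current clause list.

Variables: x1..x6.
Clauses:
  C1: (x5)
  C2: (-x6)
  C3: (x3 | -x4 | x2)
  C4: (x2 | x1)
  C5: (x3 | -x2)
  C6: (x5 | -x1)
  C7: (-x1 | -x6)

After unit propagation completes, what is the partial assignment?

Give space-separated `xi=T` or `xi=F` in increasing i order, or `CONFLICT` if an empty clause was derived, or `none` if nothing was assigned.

Answer: x5=T x6=F

Derivation:
unit clause [5] forces x5=T; simplify:
  satisfied 2 clause(s); 5 remain; assigned so far: [5]
unit clause [-6] forces x6=F; simplify:
  satisfied 2 clause(s); 3 remain; assigned so far: [5, 6]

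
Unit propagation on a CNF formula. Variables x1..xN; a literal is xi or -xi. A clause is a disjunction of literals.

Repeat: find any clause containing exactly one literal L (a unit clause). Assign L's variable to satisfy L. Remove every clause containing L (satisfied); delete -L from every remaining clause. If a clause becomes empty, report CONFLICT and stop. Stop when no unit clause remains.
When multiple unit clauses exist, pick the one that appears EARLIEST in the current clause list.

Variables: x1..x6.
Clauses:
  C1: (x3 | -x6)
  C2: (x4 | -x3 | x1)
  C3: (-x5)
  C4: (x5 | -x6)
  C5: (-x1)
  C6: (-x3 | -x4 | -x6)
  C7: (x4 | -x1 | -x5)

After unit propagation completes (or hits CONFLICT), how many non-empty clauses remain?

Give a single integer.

Answer: 1

Derivation:
unit clause [-5] forces x5=F; simplify:
  drop 5 from [5, -6] -> [-6]
  satisfied 2 clause(s); 5 remain; assigned so far: [5]
unit clause [-6] forces x6=F; simplify:
  satisfied 3 clause(s); 2 remain; assigned so far: [5, 6]
unit clause [-1] forces x1=F; simplify:
  drop 1 from [4, -3, 1] -> [4, -3]
  satisfied 1 clause(s); 1 remain; assigned so far: [1, 5, 6]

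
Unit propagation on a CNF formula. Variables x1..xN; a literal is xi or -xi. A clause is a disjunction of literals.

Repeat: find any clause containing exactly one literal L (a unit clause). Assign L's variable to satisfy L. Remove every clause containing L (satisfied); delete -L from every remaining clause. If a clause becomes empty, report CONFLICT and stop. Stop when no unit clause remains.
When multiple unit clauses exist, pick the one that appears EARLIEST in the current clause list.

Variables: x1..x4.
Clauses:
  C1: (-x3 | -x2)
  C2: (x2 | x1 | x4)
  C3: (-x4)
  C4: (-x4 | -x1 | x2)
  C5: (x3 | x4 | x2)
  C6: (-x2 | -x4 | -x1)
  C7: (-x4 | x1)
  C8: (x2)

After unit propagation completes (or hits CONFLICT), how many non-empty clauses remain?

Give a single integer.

unit clause [-4] forces x4=F; simplify:
  drop 4 from [2, 1, 4] -> [2, 1]
  drop 4 from [3, 4, 2] -> [3, 2]
  satisfied 4 clause(s); 4 remain; assigned so far: [4]
unit clause [2] forces x2=T; simplify:
  drop -2 from [-3, -2] -> [-3]
  satisfied 3 clause(s); 1 remain; assigned so far: [2, 4]
unit clause [-3] forces x3=F; simplify:
  satisfied 1 clause(s); 0 remain; assigned so far: [2, 3, 4]

Answer: 0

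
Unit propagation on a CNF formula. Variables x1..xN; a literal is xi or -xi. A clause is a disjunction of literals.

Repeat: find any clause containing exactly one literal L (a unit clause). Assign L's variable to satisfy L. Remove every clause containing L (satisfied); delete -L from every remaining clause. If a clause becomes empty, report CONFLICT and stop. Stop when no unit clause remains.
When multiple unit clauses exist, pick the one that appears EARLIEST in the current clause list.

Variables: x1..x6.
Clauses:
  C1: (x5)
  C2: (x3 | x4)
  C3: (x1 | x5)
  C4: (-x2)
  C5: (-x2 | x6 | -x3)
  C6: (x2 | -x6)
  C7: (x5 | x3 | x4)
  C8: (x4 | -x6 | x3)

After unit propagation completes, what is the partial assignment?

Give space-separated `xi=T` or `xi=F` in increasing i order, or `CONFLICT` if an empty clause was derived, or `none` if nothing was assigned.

Answer: x2=F x5=T x6=F

Derivation:
unit clause [5] forces x5=T; simplify:
  satisfied 3 clause(s); 5 remain; assigned so far: [5]
unit clause [-2] forces x2=F; simplify:
  drop 2 from [2, -6] -> [-6]
  satisfied 2 clause(s); 3 remain; assigned so far: [2, 5]
unit clause [-6] forces x6=F; simplify:
  satisfied 2 clause(s); 1 remain; assigned so far: [2, 5, 6]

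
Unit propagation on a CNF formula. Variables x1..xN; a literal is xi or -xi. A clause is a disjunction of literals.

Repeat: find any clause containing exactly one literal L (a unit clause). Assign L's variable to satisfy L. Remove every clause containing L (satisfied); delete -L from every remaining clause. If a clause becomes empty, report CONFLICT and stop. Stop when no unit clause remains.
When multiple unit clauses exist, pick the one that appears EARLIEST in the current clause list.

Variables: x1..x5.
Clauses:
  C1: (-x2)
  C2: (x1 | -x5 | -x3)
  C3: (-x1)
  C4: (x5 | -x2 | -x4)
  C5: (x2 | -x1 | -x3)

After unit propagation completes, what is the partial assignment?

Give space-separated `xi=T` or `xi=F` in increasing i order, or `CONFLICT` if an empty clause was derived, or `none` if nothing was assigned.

Answer: x1=F x2=F

Derivation:
unit clause [-2] forces x2=F; simplify:
  drop 2 from [2, -1, -3] -> [-1, -3]
  satisfied 2 clause(s); 3 remain; assigned so far: [2]
unit clause [-1] forces x1=F; simplify:
  drop 1 from [1, -5, -3] -> [-5, -3]
  satisfied 2 clause(s); 1 remain; assigned so far: [1, 2]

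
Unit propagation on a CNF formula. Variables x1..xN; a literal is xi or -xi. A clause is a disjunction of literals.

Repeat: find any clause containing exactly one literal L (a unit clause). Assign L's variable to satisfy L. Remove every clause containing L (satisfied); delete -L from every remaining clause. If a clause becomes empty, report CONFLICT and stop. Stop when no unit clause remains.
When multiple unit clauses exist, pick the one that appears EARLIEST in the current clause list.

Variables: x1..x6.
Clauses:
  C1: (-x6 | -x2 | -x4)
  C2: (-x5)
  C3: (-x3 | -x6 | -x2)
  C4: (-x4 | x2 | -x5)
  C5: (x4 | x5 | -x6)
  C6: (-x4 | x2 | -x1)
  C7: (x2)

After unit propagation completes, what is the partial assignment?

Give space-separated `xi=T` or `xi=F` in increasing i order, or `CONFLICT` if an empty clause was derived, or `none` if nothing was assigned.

Answer: x2=T x5=F

Derivation:
unit clause [-5] forces x5=F; simplify:
  drop 5 from [4, 5, -6] -> [4, -6]
  satisfied 2 clause(s); 5 remain; assigned so far: [5]
unit clause [2] forces x2=T; simplify:
  drop -2 from [-6, -2, -4] -> [-6, -4]
  drop -2 from [-3, -6, -2] -> [-3, -6]
  satisfied 2 clause(s); 3 remain; assigned so far: [2, 5]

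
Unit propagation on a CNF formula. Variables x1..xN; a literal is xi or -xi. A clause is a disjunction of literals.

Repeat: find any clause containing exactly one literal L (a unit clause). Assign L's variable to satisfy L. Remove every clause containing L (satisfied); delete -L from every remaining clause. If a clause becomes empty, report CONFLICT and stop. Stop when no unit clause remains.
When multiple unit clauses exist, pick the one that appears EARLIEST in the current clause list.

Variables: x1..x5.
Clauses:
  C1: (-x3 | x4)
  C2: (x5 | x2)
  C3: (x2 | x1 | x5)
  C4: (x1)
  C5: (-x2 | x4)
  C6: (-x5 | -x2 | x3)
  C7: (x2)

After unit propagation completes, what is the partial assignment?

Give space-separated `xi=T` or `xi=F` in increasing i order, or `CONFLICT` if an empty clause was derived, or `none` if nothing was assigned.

unit clause [1] forces x1=T; simplify:
  satisfied 2 clause(s); 5 remain; assigned so far: [1]
unit clause [2] forces x2=T; simplify:
  drop -2 from [-2, 4] -> [4]
  drop -2 from [-5, -2, 3] -> [-5, 3]
  satisfied 2 clause(s); 3 remain; assigned so far: [1, 2]
unit clause [4] forces x4=T; simplify:
  satisfied 2 clause(s); 1 remain; assigned so far: [1, 2, 4]

Answer: x1=T x2=T x4=T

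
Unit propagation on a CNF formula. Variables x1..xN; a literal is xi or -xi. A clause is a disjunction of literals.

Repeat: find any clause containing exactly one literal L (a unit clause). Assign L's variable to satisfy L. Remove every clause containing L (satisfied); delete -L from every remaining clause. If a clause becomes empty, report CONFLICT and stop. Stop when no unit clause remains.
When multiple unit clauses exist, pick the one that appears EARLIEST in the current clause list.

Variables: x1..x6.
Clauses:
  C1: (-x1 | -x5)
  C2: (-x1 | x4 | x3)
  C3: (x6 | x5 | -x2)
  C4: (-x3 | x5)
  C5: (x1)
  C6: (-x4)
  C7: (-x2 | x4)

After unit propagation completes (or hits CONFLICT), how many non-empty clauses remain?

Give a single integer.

Answer: 1

Derivation:
unit clause [1] forces x1=T; simplify:
  drop -1 from [-1, -5] -> [-5]
  drop -1 from [-1, 4, 3] -> [4, 3]
  satisfied 1 clause(s); 6 remain; assigned so far: [1]
unit clause [-5] forces x5=F; simplify:
  drop 5 from [6, 5, -2] -> [6, -2]
  drop 5 from [-3, 5] -> [-3]
  satisfied 1 clause(s); 5 remain; assigned so far: [1, 5]
unit clause [-3] forces x3=F; simplify:
  drop 3 from [4, 3] -> [4]
  satisfied 1 clause(s); 4 remain; assigned so far: [1, 3, 5]
unit clause [4] forces x4=T; simplify:
  drop -4 from [-4] -> [] (empty!)
  satisfied 2 clause(s); 2 remain; assigned so far: [1, 3, 4, 5]
CONFLICT (empty clause)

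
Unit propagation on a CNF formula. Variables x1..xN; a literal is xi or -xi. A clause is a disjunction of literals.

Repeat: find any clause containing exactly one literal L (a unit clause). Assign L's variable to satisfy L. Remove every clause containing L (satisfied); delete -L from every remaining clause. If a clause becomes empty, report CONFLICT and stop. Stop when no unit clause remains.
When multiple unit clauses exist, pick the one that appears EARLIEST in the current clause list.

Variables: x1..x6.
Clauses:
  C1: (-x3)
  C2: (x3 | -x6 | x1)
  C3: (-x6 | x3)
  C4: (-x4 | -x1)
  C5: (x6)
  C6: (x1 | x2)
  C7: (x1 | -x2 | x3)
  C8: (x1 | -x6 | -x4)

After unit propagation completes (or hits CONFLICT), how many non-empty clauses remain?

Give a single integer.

Answer: 3

Derivation:
unit clause [-3] forces x3=F; simplify:
  drop 3 from [3, -6, 1] -> [-6, 1]
  drop 3 from [-6, 3] -> [-6]
  drop 3 from [1, -2, 3] -> [1, -2]
  satisfied 1 clause(s); 7 remain; assigned so far: [3]
unit clause [-6] forces x6=F; simplify:
  drop 6 from [6] -> [] (empty!)
  satisfied 3 clause(s); 4 remain; assigned so far: [3, 6]
CONFLICT (empty clause)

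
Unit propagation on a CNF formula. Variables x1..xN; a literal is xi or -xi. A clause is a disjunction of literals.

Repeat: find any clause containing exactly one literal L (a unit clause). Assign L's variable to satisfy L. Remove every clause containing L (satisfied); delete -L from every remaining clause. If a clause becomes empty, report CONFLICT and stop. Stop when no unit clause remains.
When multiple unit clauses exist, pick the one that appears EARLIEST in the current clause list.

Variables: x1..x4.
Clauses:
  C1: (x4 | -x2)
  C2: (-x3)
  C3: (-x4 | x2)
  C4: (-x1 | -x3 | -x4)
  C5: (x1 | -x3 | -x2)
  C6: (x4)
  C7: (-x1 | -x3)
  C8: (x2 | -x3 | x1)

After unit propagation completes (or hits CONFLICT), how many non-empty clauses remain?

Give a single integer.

Answer: 0

Derivation:
unit clause [-3] forces x3=F; simplify:
  satisfied 5 clause(s); 3 remain; assigned so far: [3]
unit clause [4] forces x4=T; simplify:
  drop -4 from [-4, 2] -> [2]
  satisfied 2 clause(s); 1 remain; assigned so far: [3, 4]
unit clause [2] forces x2=T; simplify:
  satisfied 1 clause(s); 0 remain; assigned so far: [2, 3, 4]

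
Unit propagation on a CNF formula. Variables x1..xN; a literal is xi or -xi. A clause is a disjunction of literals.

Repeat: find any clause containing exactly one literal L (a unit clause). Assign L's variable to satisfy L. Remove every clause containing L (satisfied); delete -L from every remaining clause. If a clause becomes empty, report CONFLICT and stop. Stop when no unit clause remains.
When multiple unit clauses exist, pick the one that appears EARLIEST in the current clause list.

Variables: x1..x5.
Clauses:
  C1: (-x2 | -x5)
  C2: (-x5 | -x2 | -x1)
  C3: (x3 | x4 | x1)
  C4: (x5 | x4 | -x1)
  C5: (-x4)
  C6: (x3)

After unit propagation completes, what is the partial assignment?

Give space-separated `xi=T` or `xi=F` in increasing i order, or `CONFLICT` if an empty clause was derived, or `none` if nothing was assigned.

Answer: x3=T x4=F

Derivation:
unit clause [-4] forces x4=F; simplify:
  drop 4 from [3, 4, 1] -> [3, 1]
  drop 4 from [5, 4, -1] -> [5, -1]
  satisfied 1 clause(s); 5 remain; assigned so far: [4]
unit clause [3] forces x3=T; simplify:
  satisfied 2 clause(s); 3 remain; assigned so far: [3, 4]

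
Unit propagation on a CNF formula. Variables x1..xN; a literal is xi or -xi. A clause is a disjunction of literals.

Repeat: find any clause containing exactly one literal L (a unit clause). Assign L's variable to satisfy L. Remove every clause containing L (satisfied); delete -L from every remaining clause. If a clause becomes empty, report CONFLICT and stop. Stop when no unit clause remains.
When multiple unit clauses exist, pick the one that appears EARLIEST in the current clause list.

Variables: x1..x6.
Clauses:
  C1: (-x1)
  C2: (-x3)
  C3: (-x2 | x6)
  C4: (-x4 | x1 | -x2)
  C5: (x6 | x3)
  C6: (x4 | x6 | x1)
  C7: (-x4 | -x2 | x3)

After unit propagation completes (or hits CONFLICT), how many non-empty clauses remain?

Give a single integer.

Answer: 2

Derivation:
unit clause [-1] forces x1=F; simplify:
  drop 1 from [-4, 1, -2] -> [-4, -2]
  drop 1 from [4, 6, 1] -> [4, 6]
  satisfied 1 clause(s); 6 remain; assigned so far: [1]
unit clause [-3] forces x3=F; simplify:
  drop 3 from [6, 3] -> [6]
  drop 3 from [-4, -2, 3] -> [-4, -2]
  satisfied 1 clause(s); 5 remain; assigned so far: [1, 3]
unit clause [6] forces x6=T; simplify:
  satisfied 3 clause(s); 2 remain; assigned so far: [1, 3, 6]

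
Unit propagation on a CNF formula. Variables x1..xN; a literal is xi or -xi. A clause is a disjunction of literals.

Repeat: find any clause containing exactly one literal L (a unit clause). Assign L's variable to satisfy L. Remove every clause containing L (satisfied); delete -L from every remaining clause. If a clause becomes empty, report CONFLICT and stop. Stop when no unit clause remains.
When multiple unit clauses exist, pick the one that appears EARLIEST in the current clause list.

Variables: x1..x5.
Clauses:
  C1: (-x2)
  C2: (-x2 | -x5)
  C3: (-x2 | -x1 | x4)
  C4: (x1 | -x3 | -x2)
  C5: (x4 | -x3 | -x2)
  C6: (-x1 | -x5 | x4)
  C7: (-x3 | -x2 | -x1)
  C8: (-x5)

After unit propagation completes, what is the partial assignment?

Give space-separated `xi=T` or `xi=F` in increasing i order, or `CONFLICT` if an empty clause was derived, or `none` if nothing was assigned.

unit clause [-2] forces x2=F; simplify:
  satisfied 6 clause(s); 2 remain; assigned so far: [2]
unit clause [-5] forces x5=F; simplify:
  satisfied 2 clause(s); 0 remain; assigned so far: [2, 5]

Answer: x2=F x5=F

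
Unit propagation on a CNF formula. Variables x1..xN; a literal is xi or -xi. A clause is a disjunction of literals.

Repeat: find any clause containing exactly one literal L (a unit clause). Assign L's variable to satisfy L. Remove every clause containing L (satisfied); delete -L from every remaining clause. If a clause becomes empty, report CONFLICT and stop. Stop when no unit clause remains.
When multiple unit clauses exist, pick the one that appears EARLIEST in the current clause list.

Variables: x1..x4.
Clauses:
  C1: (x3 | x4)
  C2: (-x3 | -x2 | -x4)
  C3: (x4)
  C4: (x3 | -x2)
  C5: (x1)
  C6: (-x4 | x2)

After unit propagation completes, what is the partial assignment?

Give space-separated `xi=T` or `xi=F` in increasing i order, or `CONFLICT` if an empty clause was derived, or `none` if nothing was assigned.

Answer: CONFLICT

Derivation:
unit clause [4] forces x4=T; simplify:
  drop -4 from [-3, -2, -4] -> [-3, -2]
  drop -4 from [-4, 2] -> [2]
  satisfied 2 clause(s); 4 remain; assigned so far: [4]
unit clause [1] forces x1=T; simplify:
  satisfied 1 clause(s); 3 remain; assigned so far: [1, 4]
unit clause [2] forces x2=T; simplify:
  drop -2 from [-3, -2] -> [-3]
  drop -2 from [3, -2] -> [3]
  satisfied 1 clause(s); 2 remain; assigned so far: [1, 2, 4]
unit clause [-3] forces x3=F; simplify:
  drop 3 from [3] -> [] (empty!)
  satisfied 1 clause(s); 1 remain; assigned so far: [1, 2, 3, 4]
CONFLICT (empty clause)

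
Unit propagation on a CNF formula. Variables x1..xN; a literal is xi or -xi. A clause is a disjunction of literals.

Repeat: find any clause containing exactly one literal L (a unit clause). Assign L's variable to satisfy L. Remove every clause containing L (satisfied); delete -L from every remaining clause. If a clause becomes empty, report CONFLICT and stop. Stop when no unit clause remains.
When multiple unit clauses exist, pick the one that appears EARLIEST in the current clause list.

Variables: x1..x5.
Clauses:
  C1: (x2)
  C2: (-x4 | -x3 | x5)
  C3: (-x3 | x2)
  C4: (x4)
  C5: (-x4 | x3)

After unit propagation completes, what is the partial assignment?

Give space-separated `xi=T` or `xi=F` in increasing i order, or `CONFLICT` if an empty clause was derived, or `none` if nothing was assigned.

Answer: x2=T x3=T x4=T x5=T

Derivation:
unit clause [2] forces x2=T; simplify:
  satisfied 2 clause(s); 3 remain; assigned so far: [2]
unit clause [4] forces x4=T; simplify:
  drop -4 from [-4, -3, 5] -> [-3, 5]
  drop -4 from [-4, 3] -> [3]
  satisfied 1 clause(s); 2 remain; assigned so far: [2, 4]
unit clause [3] forces x3=T; simplify:
  drop -3 from [-3, 5] -> [5]
  satisfied 1 clause(s); 1 remain; assigned so far: [2, 3, 4]
unit clause [5] forces x5=T; simplify:
  satisfied 1 clause(s); 0 remain; assigned so far: [2, 3, 4, 5]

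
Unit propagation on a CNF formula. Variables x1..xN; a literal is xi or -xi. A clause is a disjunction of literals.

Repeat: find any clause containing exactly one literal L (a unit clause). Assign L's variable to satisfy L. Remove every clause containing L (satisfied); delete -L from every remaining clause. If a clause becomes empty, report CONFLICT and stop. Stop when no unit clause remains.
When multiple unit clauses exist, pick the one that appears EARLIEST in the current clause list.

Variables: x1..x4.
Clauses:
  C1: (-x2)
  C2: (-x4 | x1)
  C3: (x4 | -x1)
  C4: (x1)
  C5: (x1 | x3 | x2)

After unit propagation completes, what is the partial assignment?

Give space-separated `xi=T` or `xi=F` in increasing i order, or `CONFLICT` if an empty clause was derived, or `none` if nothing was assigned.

unit clause [-2] forces x2=F; simplify:
  drop 2 from [1, 3, 2] -> [1, 3]
  satisfied 1 clause(s); 4 remain; assigned so far: [2]
unit clause [1] forces x1=T; simplify:
  drop -1 from [4, -1] -> [4]
  satisfied 3 clause(s); 1 remain; assigned so far: [1, 2]
unit clause [4] forces x4=T; simplify:
  satisfied 1 clause(s); 0 remain; assigned so far: [1, 2, 4]

Answer: x1=T x2=F x4=T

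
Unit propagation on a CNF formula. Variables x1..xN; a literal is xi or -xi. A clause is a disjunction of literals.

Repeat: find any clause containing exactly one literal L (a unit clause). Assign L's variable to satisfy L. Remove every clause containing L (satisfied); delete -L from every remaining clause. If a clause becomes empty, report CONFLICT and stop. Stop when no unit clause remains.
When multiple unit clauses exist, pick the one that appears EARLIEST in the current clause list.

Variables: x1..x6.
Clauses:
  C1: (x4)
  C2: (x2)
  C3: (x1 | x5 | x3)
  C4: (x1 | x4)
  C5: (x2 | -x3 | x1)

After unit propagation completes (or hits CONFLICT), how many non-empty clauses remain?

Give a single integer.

unit clause [4] forces x4=T; simplify:
  satisfied 2 clause(s); 3 remain; assigned so far: [4]
unit clause [2] forces x2=T; simplify:
  satisfied 2 clause(s); 1 remain; assigned so far: [2, 4]

Answer: 1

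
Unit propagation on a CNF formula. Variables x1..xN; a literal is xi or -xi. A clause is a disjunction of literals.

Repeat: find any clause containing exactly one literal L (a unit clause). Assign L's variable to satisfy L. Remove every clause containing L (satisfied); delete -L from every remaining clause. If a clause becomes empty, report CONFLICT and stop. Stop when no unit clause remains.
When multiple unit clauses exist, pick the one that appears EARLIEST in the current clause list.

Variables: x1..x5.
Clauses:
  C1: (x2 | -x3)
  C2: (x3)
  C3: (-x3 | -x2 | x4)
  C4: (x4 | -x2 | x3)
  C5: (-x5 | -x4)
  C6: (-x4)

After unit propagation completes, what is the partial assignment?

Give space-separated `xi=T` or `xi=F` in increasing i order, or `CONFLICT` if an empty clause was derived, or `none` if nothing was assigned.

Answer: CONFLICT

Derivation:
unit clause [3] forces x3=T; simplify:
  drop -3 from [2, -3] -> [2]
  drop -3 from [-3, -2, 4] -> [-2, 4]
  satisfied 2 clause(s); 4 remain; assigned so far: [3]
unit clause [2] forces x2=T; simplify:
  drop -2 from [-2, 4] -> [4]
  satisfied 1 clause(s); 3 remain; assigned so far: [2, 3]
unit clause [4] forces x4=T; simplify:
  drop -4 from [-5, -4] -> [-5]
  drop -4 from [-4] -> [] (empty!)
  satisfied 1 clause(s); 2 remain; assigned so far: [2, 3, 4]
CONFLICT (empty clause)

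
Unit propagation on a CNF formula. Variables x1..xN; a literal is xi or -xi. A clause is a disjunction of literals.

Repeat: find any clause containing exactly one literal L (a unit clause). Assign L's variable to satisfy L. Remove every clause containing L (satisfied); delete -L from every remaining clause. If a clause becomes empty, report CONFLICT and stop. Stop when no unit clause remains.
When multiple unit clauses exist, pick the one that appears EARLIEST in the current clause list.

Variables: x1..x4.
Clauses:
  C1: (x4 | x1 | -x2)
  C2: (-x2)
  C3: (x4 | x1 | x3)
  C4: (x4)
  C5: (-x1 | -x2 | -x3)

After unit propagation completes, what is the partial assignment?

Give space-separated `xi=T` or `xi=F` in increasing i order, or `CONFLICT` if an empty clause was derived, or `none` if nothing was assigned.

unit clause [-2] forces x2=F; simplify:
  satisfied 3 clause(s); 2 remain; assigned so far: [2]
unit clause [4] forces x4=T; simplify:
  satisfied 2 clause(s); 0 remain; assigned so far: [2, 4]

Answer: x2=F x4=T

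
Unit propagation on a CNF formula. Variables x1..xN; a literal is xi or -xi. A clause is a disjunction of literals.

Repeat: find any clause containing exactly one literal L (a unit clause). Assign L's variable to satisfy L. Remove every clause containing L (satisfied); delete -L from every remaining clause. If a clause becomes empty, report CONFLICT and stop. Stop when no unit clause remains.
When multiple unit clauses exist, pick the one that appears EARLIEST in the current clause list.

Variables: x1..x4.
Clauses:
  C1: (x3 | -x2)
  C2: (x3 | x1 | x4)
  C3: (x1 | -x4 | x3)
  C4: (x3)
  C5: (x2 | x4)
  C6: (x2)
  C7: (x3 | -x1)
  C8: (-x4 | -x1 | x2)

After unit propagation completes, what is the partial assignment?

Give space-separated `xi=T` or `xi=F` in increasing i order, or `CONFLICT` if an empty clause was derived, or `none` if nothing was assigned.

unit clause [3] forces x3=T; simplify:
  satisfied 5 clause(s); 3 remain; assigned so far: [3]
unit clause [2] forces x2=T; simplify:
  satisfied 3 clause(s); 0 remain; assigned so far: [2, 3]

Answer: x2=T x3=T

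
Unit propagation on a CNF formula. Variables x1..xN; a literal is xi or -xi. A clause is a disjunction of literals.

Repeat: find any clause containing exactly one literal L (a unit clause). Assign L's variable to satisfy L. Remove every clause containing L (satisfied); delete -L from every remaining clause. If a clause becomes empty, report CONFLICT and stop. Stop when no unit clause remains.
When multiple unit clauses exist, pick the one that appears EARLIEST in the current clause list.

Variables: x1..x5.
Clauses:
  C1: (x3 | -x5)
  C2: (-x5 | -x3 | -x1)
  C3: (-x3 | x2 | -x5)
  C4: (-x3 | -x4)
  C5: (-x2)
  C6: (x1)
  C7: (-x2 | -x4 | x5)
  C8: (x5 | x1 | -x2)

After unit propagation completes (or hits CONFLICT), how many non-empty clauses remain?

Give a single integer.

unit clause [-2] forces x2=F; simplify:
  drop 2 from [-3, 2, -5] -> [-3, -5]
  satisfied 3 clause(s); 5 remain; assigned so far: [2]
unit clause [1] forces x1=T; simplify:
  drop -1 from [-5, -3, -1] -> [-5, -3]
  satisfied 1 clause(s); 4 remain; assigned so far: [1, 2]

Answer: 4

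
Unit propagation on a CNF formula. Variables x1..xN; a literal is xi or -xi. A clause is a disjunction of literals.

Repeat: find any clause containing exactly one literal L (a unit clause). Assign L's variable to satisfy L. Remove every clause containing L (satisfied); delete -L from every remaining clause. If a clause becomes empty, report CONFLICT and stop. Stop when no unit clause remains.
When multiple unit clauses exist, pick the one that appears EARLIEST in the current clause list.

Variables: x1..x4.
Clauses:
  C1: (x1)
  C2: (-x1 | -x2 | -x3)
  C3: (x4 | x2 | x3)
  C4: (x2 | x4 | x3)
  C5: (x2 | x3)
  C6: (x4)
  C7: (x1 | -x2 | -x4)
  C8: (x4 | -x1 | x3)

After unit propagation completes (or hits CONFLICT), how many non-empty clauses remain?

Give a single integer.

Answer: 2

Derivation:
unit clause [1] forces x1=T; simplify:
  drop -1 from [-1, -2, -3] -> [-2, -3]
  drop -1 from [4, -1, 3] -> [4, 3]
  satisfied 2 clause(s); 6 remain; assigned so far: [1]
unit clause [4] forces x4=T; simplify:
  satisfied 4 clause(s); 2 remain; assigned so far: [1, 4]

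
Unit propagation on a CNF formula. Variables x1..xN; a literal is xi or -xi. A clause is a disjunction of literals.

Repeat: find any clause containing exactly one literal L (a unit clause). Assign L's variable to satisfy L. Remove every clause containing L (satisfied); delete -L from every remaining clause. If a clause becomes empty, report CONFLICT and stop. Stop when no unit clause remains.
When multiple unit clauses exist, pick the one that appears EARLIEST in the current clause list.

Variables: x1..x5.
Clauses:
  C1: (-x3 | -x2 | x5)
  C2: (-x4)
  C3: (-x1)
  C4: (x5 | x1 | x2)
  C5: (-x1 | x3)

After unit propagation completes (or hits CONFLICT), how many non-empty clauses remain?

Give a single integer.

Answer: 2

Derivation:
unit clause [-4] forces x4=F; simplify:
  satisfied 1 clause(s); 4 remain; assigned so far: [4]
unit clause [-1] forces x1=F; simplify:
  drop 1 from [5, 1, 2] -> [5, 2]
  satisfied 2 clause(s); 2 remain; assigned so far: [1, 4]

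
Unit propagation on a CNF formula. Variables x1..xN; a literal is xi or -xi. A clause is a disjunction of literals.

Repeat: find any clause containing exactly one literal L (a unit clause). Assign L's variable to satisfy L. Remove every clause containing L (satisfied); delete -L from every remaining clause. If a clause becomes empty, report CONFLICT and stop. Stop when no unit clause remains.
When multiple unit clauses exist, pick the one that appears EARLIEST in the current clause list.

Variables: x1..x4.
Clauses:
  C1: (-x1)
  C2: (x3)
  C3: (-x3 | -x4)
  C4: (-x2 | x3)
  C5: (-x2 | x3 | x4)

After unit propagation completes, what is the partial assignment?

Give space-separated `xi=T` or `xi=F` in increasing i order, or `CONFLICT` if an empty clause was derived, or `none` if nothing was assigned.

unit clause [-1] forces x1=F; simplify:
  satisfied 1 clause(s); 4 remain; assigned so far: [1]
unit clause [3] forces x3=T; simplify:
  drop -3 from [-3, -4] -> [-4]
  satisfied 3 clause(s); 1 remain; assigned so far: [1, 3]
unit clause [-4] forces x4=F; simplify:
  satisfied 1 clause(s); 0 remain; assigned so far: [1, 3, 4]

Answer: x1=F x3=T x4=F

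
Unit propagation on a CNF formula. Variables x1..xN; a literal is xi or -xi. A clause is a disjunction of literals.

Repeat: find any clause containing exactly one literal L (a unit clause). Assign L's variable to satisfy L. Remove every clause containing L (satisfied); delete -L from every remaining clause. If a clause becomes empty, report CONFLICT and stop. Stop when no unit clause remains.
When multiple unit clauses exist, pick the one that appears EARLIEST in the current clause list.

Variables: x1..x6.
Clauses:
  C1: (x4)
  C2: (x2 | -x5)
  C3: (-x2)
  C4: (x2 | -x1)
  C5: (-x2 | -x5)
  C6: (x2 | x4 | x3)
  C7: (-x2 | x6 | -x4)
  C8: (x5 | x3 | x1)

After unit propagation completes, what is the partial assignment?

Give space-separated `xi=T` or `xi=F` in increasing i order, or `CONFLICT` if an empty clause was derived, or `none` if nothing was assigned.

Answer: x1=F x2=F x3=T x4=T x5=F

Derivation:
unit clause [4] forces x4=T; simplify:
  drop -4 from [-2, 6, -4] -> [-2, 6]
  satisfied 2 clause(s); 6 remain; assigned so far: [4]
unit clause [-2] forces x2=F; simplify:
  drop 2 from [2, -5] -> [-5]
  drop 2 from [2, -1] -> [-1]
  satisfied 3 clause(s); 3 remain; assigned so far: [2, 4]
unit clause [-5] forces x5=F; simplify:
  drop 5 from [5, 3, 1] -> [3, 1]
  satisfied 1 clause(s); 2 remain; assigned so far: [2, 4, 5]
unit clause [-1] forces x1=F; simplify:
  drop 1 from [3, 1] -> [3]
  satisfied 1 clause(s); 1 remain; assigned so far: [1, 2, 4, 5]
unit clause [3] forces x3=T; simplify:
  satisfied 1 clause(s); 0 remain; assigned so far: [1, 2, 3, 4, 5]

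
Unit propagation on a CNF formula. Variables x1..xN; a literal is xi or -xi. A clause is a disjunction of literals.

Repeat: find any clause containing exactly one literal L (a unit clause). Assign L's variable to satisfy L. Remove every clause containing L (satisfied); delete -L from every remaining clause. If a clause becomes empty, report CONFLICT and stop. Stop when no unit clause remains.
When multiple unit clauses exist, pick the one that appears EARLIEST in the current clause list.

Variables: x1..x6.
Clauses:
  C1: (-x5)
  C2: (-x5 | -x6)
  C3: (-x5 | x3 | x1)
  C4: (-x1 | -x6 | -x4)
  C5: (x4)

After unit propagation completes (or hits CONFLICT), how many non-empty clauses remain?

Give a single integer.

unit clause [-5] forces x5=F; simplify:
  satisfied 3 clause(s); 2 remain; assigned so far: [5]
unit clause [4] forces x4=T; simplify:
  drop -4 from [-1, -6, -4] -> [-1, -6]
  satisfied 1 clause(s); 1 remain; assigned so far: [4, 5]

Answer: 1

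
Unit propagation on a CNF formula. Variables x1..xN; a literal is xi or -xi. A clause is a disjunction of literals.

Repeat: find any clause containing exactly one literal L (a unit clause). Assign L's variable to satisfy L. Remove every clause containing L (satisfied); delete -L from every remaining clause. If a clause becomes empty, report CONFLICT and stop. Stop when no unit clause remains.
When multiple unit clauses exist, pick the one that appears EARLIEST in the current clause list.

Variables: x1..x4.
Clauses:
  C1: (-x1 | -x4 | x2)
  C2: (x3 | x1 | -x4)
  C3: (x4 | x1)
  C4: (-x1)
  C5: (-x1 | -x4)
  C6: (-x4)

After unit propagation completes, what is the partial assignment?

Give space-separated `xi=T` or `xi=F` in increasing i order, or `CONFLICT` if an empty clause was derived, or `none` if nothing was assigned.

unit clause [-1] forces x1=F; simplify:
  drop 1 from [3, 1, -4] -> [3, -4]
  drop 1 from [4, 1] -> [4]
  satisfied 3 clause(s); 3 remain; assigned so far: [1]
unit clause [4] forces x4=T; simplify:
  drop -4 from [3, -4] -> [3]
  drop -4 from [-4] -> [] (empty!)
  satisfied 1 clause(s); 2 remain; assigned so far: [1, 4]
CONFLICT (empty clause)

Answer: CONFLICT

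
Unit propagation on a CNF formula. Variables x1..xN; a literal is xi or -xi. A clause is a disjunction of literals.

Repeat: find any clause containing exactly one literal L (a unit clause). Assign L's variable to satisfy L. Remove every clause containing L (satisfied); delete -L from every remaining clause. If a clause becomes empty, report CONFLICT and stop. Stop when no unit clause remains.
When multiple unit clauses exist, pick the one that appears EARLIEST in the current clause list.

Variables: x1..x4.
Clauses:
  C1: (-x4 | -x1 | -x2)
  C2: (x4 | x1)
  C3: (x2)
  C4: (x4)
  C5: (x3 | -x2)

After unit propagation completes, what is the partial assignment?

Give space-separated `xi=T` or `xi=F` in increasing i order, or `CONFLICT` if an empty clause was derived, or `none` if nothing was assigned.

unit clause [2] forces x2=T; simplify:
  drop -2 from [-4, -1, -2] -> [-4, -1]
  drop -2 from [3, -2] -> [3]
  satisfied 1 clause(s); 4 remain; assigned so far: [2]
unit clause [4] forces x4=T; simplify:
  drop -4 from [-4, -1] -> [-1]
  satisfied 2 clause(s); 2 remain; assigned so far: [2, 4]
unit clause [-1] forces x1=F; simplify:
  satisfied 1 clause(s); 1 remain; assigned so far: [1, 2, 4]
unit clause [3] forces x3=T; simplify:
  satisfied 1 clause(s); 0 remain; assigned so far: [1, 2, 3, 4]

Answer: x1=F x2=T x3=T x4=T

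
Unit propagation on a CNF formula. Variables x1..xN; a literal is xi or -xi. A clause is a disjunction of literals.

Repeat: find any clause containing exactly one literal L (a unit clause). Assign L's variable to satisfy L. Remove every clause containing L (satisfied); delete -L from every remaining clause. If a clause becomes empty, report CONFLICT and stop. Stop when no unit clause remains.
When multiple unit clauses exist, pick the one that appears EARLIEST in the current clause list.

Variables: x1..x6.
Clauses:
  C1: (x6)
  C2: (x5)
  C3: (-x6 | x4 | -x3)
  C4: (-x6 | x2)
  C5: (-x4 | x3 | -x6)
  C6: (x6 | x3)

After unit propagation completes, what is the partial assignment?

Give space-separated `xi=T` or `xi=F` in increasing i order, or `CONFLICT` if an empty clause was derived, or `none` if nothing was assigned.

Answer: x2=T x5=T x6=T

Derivation:
unit clause [6] forces x6=T; simplify:
  drop -6 from [-6, 4, -3] -> [4, -3]
  drop -6 from [-6, 2] -> [2]
  drop -6 from [-4, 3, -6] -> [-4, 3]
  satisfied 2 clause(s); 4 remain; assigned so far: [6]
unit clause [5] forces x5=T; simplify:
  satisfied 1 clause(s); 3 remain; assigned so far: [5, 6]
unit clause [2] forces x2=T; simplify:
  satisfied 1 clause(s); 2 remain; assigned so far: [2, 5, 6]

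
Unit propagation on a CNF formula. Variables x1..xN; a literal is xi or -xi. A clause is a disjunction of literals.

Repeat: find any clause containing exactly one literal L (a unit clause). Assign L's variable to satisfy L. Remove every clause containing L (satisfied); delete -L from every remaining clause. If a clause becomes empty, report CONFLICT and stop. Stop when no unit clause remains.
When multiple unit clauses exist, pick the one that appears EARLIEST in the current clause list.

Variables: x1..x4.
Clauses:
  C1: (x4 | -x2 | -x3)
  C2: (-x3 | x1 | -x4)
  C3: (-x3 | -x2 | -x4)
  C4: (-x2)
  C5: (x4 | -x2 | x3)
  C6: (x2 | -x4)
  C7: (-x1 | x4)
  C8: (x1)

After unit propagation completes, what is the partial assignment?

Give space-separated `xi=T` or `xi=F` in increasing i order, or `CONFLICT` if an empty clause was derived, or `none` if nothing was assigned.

Answer: CONFLICT

Derivation:
unit clause [-2] forces x2=F; simplify:
  drop 2 from [2, -4] -> [-4]
  satisfied 4 clause(s); 4 remain; assigned so far: [2]
unit clause [-4] forces x4=F; simplify:
  drop 4 from [-1, 4] -> [-1]
  satisfied 2 clause(s); 2 remain; assigned so far: [2, 4]
unit clause [-1] forces x1=F; simplify:
  drop 1 from [1] -> [] (empty!)
  satisfied 1 clause(s); 1 remain; assigned so far: [1, 2, 4]
CONFLICT (empty clause)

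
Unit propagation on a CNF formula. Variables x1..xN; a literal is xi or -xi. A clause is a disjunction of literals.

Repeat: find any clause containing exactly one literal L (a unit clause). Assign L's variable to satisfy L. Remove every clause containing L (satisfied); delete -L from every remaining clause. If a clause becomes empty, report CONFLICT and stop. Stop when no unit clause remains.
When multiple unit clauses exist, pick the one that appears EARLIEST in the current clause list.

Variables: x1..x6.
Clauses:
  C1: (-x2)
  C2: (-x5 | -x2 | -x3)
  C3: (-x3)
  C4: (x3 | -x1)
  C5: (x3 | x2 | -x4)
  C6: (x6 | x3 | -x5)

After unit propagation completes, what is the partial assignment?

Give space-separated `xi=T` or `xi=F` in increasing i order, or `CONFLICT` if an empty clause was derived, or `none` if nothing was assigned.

unit clause [-2] forces x2=F; simplify:
  drop 2 from [3, 2, -4] -> [3, -4]
  satisfied 2 clause(s); 4 remain; assigned so far: [2]
unit clause [-3] forces x3=F; simplify:
  drop 3 from [3, -1] -> [-1]
  drop 3 from [3, -4] -> [-4]
  drop 3 from [6, 3, -5] -> [6, -5]
  satisfied 1 clause(s); 3 remain; assigned so far: [2, 3]
unit clause [-1] forces x1=F; simplify:
  satisfied 1 clause(s); 2 remain; assigned so far: [1, 2, 3]
unit clause [-4] forces x4=F; simplify:
  satisfied 1 clause(s); 1 remain; assigned so far: [1, 2, 3, 4]

Answer: x1=F x2=F x3=F x4=F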